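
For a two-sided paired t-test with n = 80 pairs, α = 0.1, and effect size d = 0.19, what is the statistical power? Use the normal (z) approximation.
Power ≈ 0.52

Power calculation (paired t-test, normal approximation):
z_β = d · √n - z_{α/2}
z_β = 0.19 · √80 - 1.645
z_β = 0.19 · 8.944 - 1.645
z_β = 0.055

Power = Φ(z_β) = Φ(0.055) ≈ 0.522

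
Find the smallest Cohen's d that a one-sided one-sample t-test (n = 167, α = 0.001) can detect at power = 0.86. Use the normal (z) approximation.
d ≈ 0.32

Minimum detectable effect (one-sample t-test, normal approximation):
d = (z_α + z_β) / √n
d = (3.090 + 1.080) / √167
d = 4.171 / 12.923
d ≈ 0.32

By Cohen's convention (0.2 small / 0.5 medium / 0.8 large): small effect.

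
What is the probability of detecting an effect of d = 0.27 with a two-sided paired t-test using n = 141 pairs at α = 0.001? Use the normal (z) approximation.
Power ≈ 0.47

Power calculation (paired t-test, normal approximation):
z_β = d · √n - z_{α/2}
z_β = 0.27 · √141 - 3.291
z_β = 0.27 · 11.874 - 3.291
z_β = -0.084

Power = Φ(z_β) = Φ(-0.084) ≈ 0.466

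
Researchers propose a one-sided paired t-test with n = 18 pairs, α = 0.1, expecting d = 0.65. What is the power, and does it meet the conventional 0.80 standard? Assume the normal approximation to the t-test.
Power ≈ 0.93; the study is adequately powered (power ≥ 0.80)

Power calculation (paired t-test, normal approximation):
z_β = d · √n - z_α
z_β = 0.65 · √18 - 1.282
z_β = 0.65 · 4.243 - 1.282
z_β = 1.476

Power = Φ(z_β) = Φ(1.476) ≈ 0.930

Effect size d = 0.65 is medium by Cohen's convention (0.2/0.5/0.8).

Threshold: power ≥ 0.80 is conventionally adequate.
Power ≈ 0.93 → the study is adequately powered (power ≥ 0.80).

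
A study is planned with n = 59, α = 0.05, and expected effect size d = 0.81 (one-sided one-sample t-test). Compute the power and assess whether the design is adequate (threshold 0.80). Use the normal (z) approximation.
Power ≈ 1.00; the study is adequately powered (power ≥ 0.80)

Power calculation (one-sample t-test, normal approximation):
z_β = d · √n - z_α
z_β = 0.81 · √59 - 1.645
z_β = 0.81 · 7.681 - 1.645
z_β = 4.577

Power = Φ(z_β) = Φ(4.577) ≈ 1.000

Effect size d = 0.81 is large by Cohen's convention (0.2/0.5/0.8).

Threshold: power ≥ 0.80 is conventionally adequate.
Power ≈ 1.00 → the study is adequately powered (power ≥ 0.80).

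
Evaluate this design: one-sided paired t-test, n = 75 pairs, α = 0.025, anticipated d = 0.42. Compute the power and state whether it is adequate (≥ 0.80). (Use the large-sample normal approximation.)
Power ≈ 0.95; the study is adequately powered (power ≥ 0.80)

Power calculation (paired t-test, normal approximation):
z_β = d · √n - z_α
z_β = 0.42 · √75 - 1.960
z_β = 0.42 · 8.660 - 1.960
z_β = 1.677

Power = Φ(z_β) = Φ(1.677) ≈ 0.953

Effect size d = 0.42 is small by Cohen's convention (0.2/0.5/0.8).

Threshold: power ≥ 0.80 is conventionally adequate.
Power ≈ 0.95 → the study is adequately powered (power ≥ 0.80).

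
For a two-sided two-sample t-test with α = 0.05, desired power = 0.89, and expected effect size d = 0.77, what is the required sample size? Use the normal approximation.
n = 35 per group

Sample size formula (two-sample t-test, normal approximation):
n = 2 · ((z_{α/2} + z_β) / d)²

z_{α/2} = 1.960 (for α = 0.05, two-sided)
z_β = 1.227 (for power = 0.89)
d = 0.77

n = 2 · ((1.960 + 1.227) / 0.77)²
n = 2 · (4.139)²
n ≈ 34.26
Round up to the next whole number: n = 35 per group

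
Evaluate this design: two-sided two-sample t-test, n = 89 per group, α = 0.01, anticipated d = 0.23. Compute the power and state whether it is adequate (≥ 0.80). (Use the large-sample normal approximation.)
Power ≈ 0.15; the study is underpowered (power < 0.80)

Power calculation (two-sample t-test, normal approximation):
z_β = d · √(n/2) - z_{α/2}
z_β = 0.23 · √(89/2) - 2.576
z_β = 0.23 · 6.671 - 2.576
z_β = -1.042

Power = Φ(z_β) = Φ(-1.042) ≈ 0.149

Effect size d = 0.23 is small by Cohen's convention (0.2/0.5/0.8).

Threshold: power ≥ 0.80 is conventionally adequate.
Power ≈ 0.15 → the study is underpowered (power < 0.80).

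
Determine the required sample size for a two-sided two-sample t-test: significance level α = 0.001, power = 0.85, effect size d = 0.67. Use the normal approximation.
n = 84 per group

Sample size formula (two-sample t-test, normal approximation):
n = 2 · ((z_{α/2} + z_β) / d)²

z_{α/2} = 3.291 (for α = 0.001, two-sided)
z_β = 1.036 (for power = 0.85)
d = 0.67

n = 2 · ((3.291 + 1.036) / 0.67)²
n = 2 · (6.458)²
n ≈ 83.41
Round up to the next whole number: n = 84 per group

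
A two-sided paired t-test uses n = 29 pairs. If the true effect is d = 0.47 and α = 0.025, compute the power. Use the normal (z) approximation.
Power ≈ 0.61

Power calculation (paired t-test, normal approximation):
z_β = d · √n - z_{α/2}
z_β = 0.47 · √29 - 2.241
z_β = 0.47 · 5.385 - 2.241
z_β = 0.290

Power = Φ(z_β) = Φ(0.290) ≈ 0.614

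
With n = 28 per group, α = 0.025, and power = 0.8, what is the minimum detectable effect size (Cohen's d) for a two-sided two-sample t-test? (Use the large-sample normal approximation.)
d ≈ 0.82

Minimum detectable effect (two-sample t-test, normal approximation):
d = (z_{α/2} + z_β) / √(n/2)
d = (2.241 + 0.842) / √(28/2)
d = 3.083 / 3.742
d ≈ 0.82

By Cohen's convention (0.2 small / 0.5 medium / 0.8 large): large effect.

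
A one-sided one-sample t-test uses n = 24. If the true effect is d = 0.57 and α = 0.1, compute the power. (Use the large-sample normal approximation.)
Power ≈ 0.93

Power calculation (one-sample t-test, normal approximation):
z_β = d · √n - z_α
z_β = 0.57 · √24 - 1.282
z_β = 0.57 · 4.899 - 1.282
z_β = 1.511

Power = Φ(z_β) = Φ(1.511) ≈ 0.935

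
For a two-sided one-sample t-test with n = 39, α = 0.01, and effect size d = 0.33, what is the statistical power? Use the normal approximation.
Power ≈ 0.30

Power calculation (one-sample t-test, normal approximation):
z_β = d · √n - z_{α/2}
z_β = 0.33 · √39 - 2.576
z_β = 0.33 · 6.245 - 2.576
z_β = -0.515

Power = Φ(z_β) = Φ(-0.515) ≈ 0.303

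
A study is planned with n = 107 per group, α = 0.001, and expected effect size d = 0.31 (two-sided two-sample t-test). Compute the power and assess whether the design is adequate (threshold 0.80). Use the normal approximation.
Power ≈ 0.15; the study is underpowered (power < 0.80)

Power calculation (two-sample t-test, normal approximation):
z_β = d · √(n/2) - z_{α/2}
z_β = 0.31 · √(107/2) - 3.291
z_β = 0.31 · 7.314 - 3.291
z_β = -1.023

Power = Φ(z_β) = Φ(-1.023) ≈ 0.153

Effect size d = 0.31 is small by Cohen's convention (0.2/0.5/0.8).

Threshold: power ≥ 0.80 is conventionally adequate.
Power ≈ 0.15 → the study is underpowered (power < 0.80).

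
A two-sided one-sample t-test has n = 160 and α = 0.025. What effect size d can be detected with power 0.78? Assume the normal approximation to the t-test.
d ≈ 0.24

Minimum detectable effect (one-sample t-test, normal approximation):
d = (z_{α/2} + z_β) / √n
d = (2.241 + 0.772) / √160
d = 3.014 / 12.649
d ≈ 0.24

By Cohen's convention (0.2 small / 0.5 medium / 0.8 large): small effect.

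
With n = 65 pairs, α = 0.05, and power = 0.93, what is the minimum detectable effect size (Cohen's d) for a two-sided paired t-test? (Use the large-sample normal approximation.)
d ≈ 0.43

Minimum detectable effect (paired t-test, normal approximation):
d = (z_{α/2} + z_β) / √n
d = (1.960 + 1.476) / √65
d = 3.436 / 8.062
d ≈ 0.43

By Cohen's convention (0.2 small / 0.5 medium / 0.8 large): small effect.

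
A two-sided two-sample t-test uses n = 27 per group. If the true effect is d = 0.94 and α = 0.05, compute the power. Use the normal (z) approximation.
Power ≈ 0.93

Power calculation (two-sample t-test, normal approximation):
z_β = d · √(n/2) - z_{α/2}
z_β = 0.94 · √(27/2) - 1.960
z_β = 0.94 · 3.674 - 1.960
z_β = 1.494

Power = Φ(z_β) = Φ(1.494) ≈ 0.932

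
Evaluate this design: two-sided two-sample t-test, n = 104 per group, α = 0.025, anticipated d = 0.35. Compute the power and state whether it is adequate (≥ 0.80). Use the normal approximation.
Power ≈ 0.61; the study is underpowered (power < 0.80)

Power calculation (two-sample t-test, normal approximation):
z_β = d · √(n/2) - z_{α/2}
z_β = 0.35 · √(104/2) - 2.241
z_β = 0.35 · 7.211 - 2.241
z_β = 0.282

Power = Φ(z_β) = Φ(0.282) ≈ 0.611

Effect size d = 0.35 is small by Cohen's convention (0.2/0.5/0.8).

Threshold: power ≥ 0.80 is conventionally adequate.
Power ≈ 0.61 → the study is underpowered (power < 0.80).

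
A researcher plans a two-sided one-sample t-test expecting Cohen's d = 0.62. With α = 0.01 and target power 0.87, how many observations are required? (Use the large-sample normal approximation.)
n = 36

Sample size formula (one-sample t-test, normal approximation):
n = ((z_{α/2} + z_β) / d)²

z_{α/2} = 2.576 (for α = 0.01, two-sided)
z_β = 1.126 (for power = 0.87)
d = 0.62

n = ((2.576 + 1.126) / 0.62)²
n = (5.971)²
n ≈ 35.65
Round up to the next whole number: n = 36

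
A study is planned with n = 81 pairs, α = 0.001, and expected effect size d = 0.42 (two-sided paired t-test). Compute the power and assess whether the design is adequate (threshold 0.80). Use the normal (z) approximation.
Power ≈ 0.69; the study is underpowered (power < 0.80)

Power calculation (paired t-test, normal approximation):
z_β = d · √n - z_{α/2}
z_β = 0.42 · √81 - 3.291
z_β = 0.42 · 9.000 - 3.291
z_β = 0.489

Power = Φ(z_β) = Φ(0.489) ≈ 0.688

Effect size d = 0.42 is small by Cohen's convention (0.2/0.5/0.8).

Threshold: power ≥ 0.80 is conventionally adequate.
Power ≈ 0.69 → the study is underpowered (power < 0.80).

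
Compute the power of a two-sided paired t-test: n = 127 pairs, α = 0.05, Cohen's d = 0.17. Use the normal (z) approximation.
Power ≈ 0.48

Power calculation (paired t-test, normal approximation):
z_β = d · √n - z_{α/2}
z_β = 0.17 · √127 - 1.960
z_β = 0.17 · 11.269 - 1.960
z_β = -0.044

Power = Φ(z_β) = Φ(-0.044) ≈ 0.482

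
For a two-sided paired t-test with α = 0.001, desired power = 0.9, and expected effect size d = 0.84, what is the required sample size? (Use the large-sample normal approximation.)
n = 30 pairs

Sample size formula (paired t-test, normal approximation):
n = ((z_{α/2} + z_β) / d)²

z_{α/2} = 3.291 (for α = 0.001, two-sided)
z_β = 1.282 (for power = 0.9)
d = 0.84

n = ((3.291 + 1.282) / 0.84)²
n = (5.444)²
n ≈ 29.64
Round up to the next whole number: n = 30 pairs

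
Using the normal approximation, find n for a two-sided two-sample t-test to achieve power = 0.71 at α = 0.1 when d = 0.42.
n = 55 per group

Sample size formula (two-sample t-test, normal approximation):
n = 2 · ((z_{α/2} + z_β) / d)²

z_{α/2} = 1.645 (for α = 0.1, two-sided)
z_β = 0.553 (for power = 0.71)
d = 0.42

n = 2 · ((1.645 + 0.553) / 0.42)²
n = 2 · (5.233)²
n ≈ 54.77
Round up to the next whole number: n = 55 per group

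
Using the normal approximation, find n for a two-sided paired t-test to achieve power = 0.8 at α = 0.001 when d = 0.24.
n = 297 pairs

Sample size formula (paired t-test, normal approximation):
n = ((z_{α/2} + z_β) / d)²

z_{α/2} = 3.291 (for α = 0.001, two-sided)
z_β = 0.842 (for power = 0.8)
d = 0.24

n = ((3.291 + 0.842) / 0.24)²
n = (17.221)²
n ≈ 296.56
Round up to the next whole number: n = 297 pairs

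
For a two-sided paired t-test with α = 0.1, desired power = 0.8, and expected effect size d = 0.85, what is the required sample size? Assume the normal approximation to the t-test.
n = 9 pairs

Sample size formula (paired t-test, normal approximation):
n = ((z_{α/2} + z_β) / d)²

z_{α/2} = 1.645 (for α = 0.1, two-sided)
z_β = 0.842 (for power = 0.8)
d = 0.85

n = ((1.645 + 0.842) / 0.85)²
n = (2.926)²
n ≈ 8.56
Round up to the next whole number: n = 9 pairs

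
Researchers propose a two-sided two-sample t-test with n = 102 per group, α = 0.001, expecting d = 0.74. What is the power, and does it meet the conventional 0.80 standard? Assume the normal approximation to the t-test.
Power ≈ 0.98; the study is adequately powered (power ≥ 0.80)

Power calculation (two-sample t-test, normal approximation):
z_β = d · √(n/2) - z_{α/2}
z_β = 0.74 · √(102/2) - 3.291
z_β = 0.74 · 7.141 - 3.291
z_β = 1.994

Power = Φ(z_β) = Φ(1.994) ≈ 0.977

Effect size d = 0.74 is medium by Cohen's convention (0.2/0.5/0.8).

Threshold: power ≥ 0.80 is conventionally adequate.
Power ≈ 0.98 → the study is adequately powered (power ≥ 0.80).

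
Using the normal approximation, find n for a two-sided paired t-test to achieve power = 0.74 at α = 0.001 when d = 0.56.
n = 50 pairs

Sample size formula (paired t-test, normal approximation):
n = ((z_{α/2} + z_β) / d)²

z_{α/2} = 3.291 (for α = 0.001, two-sided)
z_β = 0.643 (for power = 0.74)
d = 0.56

n = ((3.291 + 0.643) / 0.56)²
n = (7.025)²
n ≈ 49.35
Round up to the next whole number: n = 50 pairs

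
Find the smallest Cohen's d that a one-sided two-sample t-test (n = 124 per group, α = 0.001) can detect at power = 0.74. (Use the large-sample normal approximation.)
d ≈ 0.47

Minimum detectable effect (two-sample t-test, normal approximation):
d = (z_α + z_β) / √(n/2)
d = (3.090 + 0.643) / √(124/2)
d = 3.734 / 7.874
d ≈ 0.47

By Cohen's convention (0.2 small / 0.5 medium / 0.8 large): small effect.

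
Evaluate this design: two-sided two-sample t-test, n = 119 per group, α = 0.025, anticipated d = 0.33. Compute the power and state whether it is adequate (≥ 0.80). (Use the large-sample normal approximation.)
Power ≈ 0.62; the study is underpowered (power < 0.80)

Power calculation (two-sample t-test, normal approximation):
z_β = d · √(n/2) - z_{α/2}
z_β = 0.33 · √(119/2) - 2.241
z_β = 0.33 · 7.714 - 2.241
z_β = 0.304

Power = Φ(z_β) = Φ(0.304) ≈ 0.619

Effect size d = 0.33 is small by Cohen's convention (0.2/0.5/0.8).

Threshold: power ≥ 0.80 is conventionally adequate.
Power ≈ 0.62 → the study is underpowered (power < 0.80).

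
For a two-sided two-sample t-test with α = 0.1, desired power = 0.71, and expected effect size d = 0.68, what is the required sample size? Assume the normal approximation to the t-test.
n = 21 per group

Sample size formula (two-sample t-test, normal approximation):
n = 2 · ((z_{α/2} + z_β) / d)²

z_{α/2} = 1.645 (for α = 0.1, two-sided)
z_β = 0.553 (for power = 0.71)
d = 0.68

n = 2 · ((1.645 + 0.553) / 0.68)²
n = 2 · (3.232)²
n ≈ 20.89
Round up to the next whole number: n = 21 per group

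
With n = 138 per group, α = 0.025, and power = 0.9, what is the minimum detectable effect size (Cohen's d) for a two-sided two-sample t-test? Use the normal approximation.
d ≈ 0.42

Minimum detectable effect (two-sample t-test, normal approximation):
d = (z_{α/2} + z_β) / √(n/2)
d = (2.241 + 1.282) / √(138/2)
d = 3.523 / 8.307
d ≈ 0.42

By Cohen's convention (0.2 small / 0.5 medium / 0.8 large): small effect.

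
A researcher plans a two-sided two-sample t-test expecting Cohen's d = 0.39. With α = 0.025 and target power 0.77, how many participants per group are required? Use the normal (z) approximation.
n = 117 per group

Sample size formula (two-sample t-test, normal approximation):
n = 2 · ((z_{α/2} + z_β) / d)²

z_{α/2} = 2.241 (for α = 0.025, two-sided)
z_β = 0.739 (for power = 0.77)
d = 0.39

n = 2 · ((2.241 + 0.739) / 0.39)²
n = 2 · (7.641)²
n ≈ 116.77
Round up to the next whole number: n = 117 per group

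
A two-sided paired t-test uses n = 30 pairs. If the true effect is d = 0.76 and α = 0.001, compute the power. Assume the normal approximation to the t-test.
Power ≈ 0.81

Power calculation (paired t-test, normal approximation):
z_β = d · √n - z_{α/2}
z_β = 0.76 · √30 - 3.291
z_β = 0.76 · 5.477 - 3.291
z_β = 0.872

Power = Φ(z_β) = Φ(0.872) ≈ 0.808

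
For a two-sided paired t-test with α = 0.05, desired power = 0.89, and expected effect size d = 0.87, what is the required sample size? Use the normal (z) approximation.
n = 14 pairs

Sample size formula (paired t-test, normal approximation):
n = ((z_{α/2} + z_β) / d)²

z_{α/2} = 1.960 (for α = 0.05, two-sided)
z_β = 1.227 (for power = 0.89)
d = 0.87

n = ((1.960 + 1.227) / 0.87)²
n = (3.663)²
n ≈ 13.42
Round up to the next whole number: n = 14 pairs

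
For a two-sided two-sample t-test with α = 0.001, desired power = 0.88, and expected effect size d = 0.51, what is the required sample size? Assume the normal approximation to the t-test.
n = 154 per group

Sample size formula (two-sample t-test, normal approximation):
n = 2 · ((z_{α/2} + z_β) / d)²

z_{α/2} = 3.291 (for α = 0.001, two-sided)
z_β = 1.175 (for power = 0.88)
d = 0.51

n = 2 · ((3.291 + 1.175) / 0.51)²
n = 2 · (8.757)²
n ≈ 153.37
Round up to the next whole number: n = 154 per group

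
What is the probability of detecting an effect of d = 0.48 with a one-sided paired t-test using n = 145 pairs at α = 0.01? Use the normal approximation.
Power ≈ 1.00

Power calculation (paired t-test, normal approximation):
z_β = d · √n - z_α
z_β = 0.48 · √145 - 2.326
z_β = 0.48 · 12.042 - 2.326
z_β = 3.454

Power = Φ(z_β) = Φ(3.454) ≈ 1.000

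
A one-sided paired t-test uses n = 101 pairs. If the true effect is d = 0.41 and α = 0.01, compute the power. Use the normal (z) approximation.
Power ≈ 0.96

Power calculation (paired t-test, normal approximation):
z_β = d · √n - z_α
z_β = 0.41 · √101 - 2.326
z_β = 0.41 · 10.050 - 2.326
z_β = 1.794

Power = Φ(z_β) = Φ(1.794) ≈ 0.964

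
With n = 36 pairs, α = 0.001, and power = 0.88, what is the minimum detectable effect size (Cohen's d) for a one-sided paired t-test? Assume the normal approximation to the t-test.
d ≈ 0.71

Minimum detectable effect (paired t-test, normal approximation):
d = (z_α + z_β) / √n
d = (3.090 + 1.175) / √36
d = 4.265 / 6.000
d ≈ 0.71

By Cohen's convention (0.2 small / 0.5 medium / 0.8 large): medium effect.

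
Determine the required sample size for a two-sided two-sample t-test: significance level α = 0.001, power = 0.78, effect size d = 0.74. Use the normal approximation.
n = 61 per group

Sample size formula (two-sample t-test, normal approximation):
n = 2 · ((z_{α/2} + z_β) / d)²

z_{α/2} = 3.291 (for α = 0.001, two-sided)
z_β = 0.772 (for power = 0.78)
d = 0.74

n = 2 · ((3.291 + 0.772) / 0.74)²
n = 2 · (5.491)²
n ≈ 60.30
Round up to the next whole number: n = 61 per group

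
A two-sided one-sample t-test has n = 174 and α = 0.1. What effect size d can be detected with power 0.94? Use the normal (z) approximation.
d ≈ 0.24

Minimum detectable effect (one-sample t-test, normal approximation):
d = (z_{α/2} + z_β) / √n
d = (1.645 + 1.555) / √174
d = 3.200 / 13.191
d ≈ 0.24

By Cohen's convention (0.2 small / 0.5 medium / 0.8 large): small effect.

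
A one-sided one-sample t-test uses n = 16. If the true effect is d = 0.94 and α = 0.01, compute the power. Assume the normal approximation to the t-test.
Power ≈ 0.92

Power calculation (one-sample t-test, normal approximation):
z_β = d · √n - z_α
z_β = 0.94 · √16 - 2.326
z_β = 0.94 · 4.000 - 2.326
z_β = 1.434

Power = Φ(z_β) = Φ(1.434) ≈ 0.924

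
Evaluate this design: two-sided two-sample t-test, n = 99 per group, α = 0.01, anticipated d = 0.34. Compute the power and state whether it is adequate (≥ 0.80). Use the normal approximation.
Power ≈ 0.43; the study is underpowered (power < 0.80)

Power calculation (two-sample t-test, normal approximation):
z_β = d · √(n/2) - z_{α/2}
z_β = 0.34 · √(99/2) - 2.576
z_β = 0.34 · 7.036 - 2.576
z_β = -0.184

Power = Φ(z_β) = Φ(-0.184) ≈ 0.427

Effect size d = 0.34 is small by Cohen's convention (0.2/0.5/0.8).

Threshold: power ≥ 0.80 is conventionally adequate.
Power ≈ 0.43 → the study is underpowered (power < 0.80).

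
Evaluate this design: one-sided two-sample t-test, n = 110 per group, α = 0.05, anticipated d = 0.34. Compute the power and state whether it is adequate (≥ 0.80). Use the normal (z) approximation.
Power ≈ 0.81; the study is adequately powered (power ≥ 0.80)

Power calculation (two-sample t-test, normal approximation):
z_β = d · √(n/2) - z_α
z_β = 0.34 · √(110/2) - 1.645
z_β = 0.34 · 7.416 - 1.645
z_β = 0.877

Power = Φ(z_β) = Φ(0.877) ≈ 0.810

Effect size d = 0.34 is small by Cohen's convention (0.2/0.5/0.8).

Threshold: power ≥ 0.80 is conventionally adequate.
Power ≈ 0.81 → the study is adequately powered (power ≥ 0.80).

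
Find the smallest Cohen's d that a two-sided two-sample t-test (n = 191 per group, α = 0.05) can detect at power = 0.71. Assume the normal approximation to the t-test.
d ≈ 0.26

Minimum detectable effect (two-sample t-test, normal approximation):
d = (z_{α/2} + z_β) / √(n/2)
d = (1.960 + 0.553) / √(191/2)
d = 2.513 / 9.772
d ≈ 0.26

By Cohen's convention (0.2 small / 0.5 medium / 0.8 large): small effect.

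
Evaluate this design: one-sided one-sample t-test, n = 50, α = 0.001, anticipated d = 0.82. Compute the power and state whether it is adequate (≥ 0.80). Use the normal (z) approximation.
Power ≈ 1.00; the study is adequately powered (power ≥ 0.80)

Power calculation (one-sample t-test, normal approximation):
z_β = d · √n - z_α
z_β = 0.82 · √50 - 3.090
z_β = 0.82 · 7.071 - 3.090
z_β = 2.708

Power = Φ(z_β) = Φ(2.708) ≈ 0.997

Effect size d = 0.82 is large by Cohen's convention (0.2/0.5/0.8).

Threshold: power ≥ 0.80 is conventionally adequate.
Power ≈ 1.00 → the study is adequately powered (power ≥ 0.80).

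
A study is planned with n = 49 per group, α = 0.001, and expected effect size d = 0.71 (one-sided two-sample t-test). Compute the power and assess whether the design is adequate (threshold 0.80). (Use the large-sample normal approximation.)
Power ≈ 0.66; the study is underpowered (power < 0.80)

Power calculation (two-sample t-test, normal approximation):
z_β = d · √(n/2) - z_α
z_β = 0.71 · √(49/2) - 3.090
z_β = 0.71 · 4.950 - 3.090
z_β = 0.424

Power = Φ(z_β) = Φ(0.424) ≈ 0.664

Effect size d = 0.71 is medium by Cohen's convention (0.2/0.5/0.8).

Threshold: power ≥ 0.80 is conventionally adequate.
Power ≈ 0.66 → the study is underpowered (power < 0.80).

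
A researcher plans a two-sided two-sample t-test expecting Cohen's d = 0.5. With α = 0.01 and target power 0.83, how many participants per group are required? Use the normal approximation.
n = 100 per group

Sample size formula (two-sample t-test, normal approximation):
n = 2 · ((z_{α/2} + z_β) / d)²

z_{α/2} = 2.576 (for α = 0.01, two-sided)
z_β = 0.954 (for power = 0.83)
d = 0.5

n = 2 · ((2.576 + 0.954) / 0.5)²
n = 2 · (7.060)²
n ≈ 99.69
Round up to the next whole number: n = 100 per group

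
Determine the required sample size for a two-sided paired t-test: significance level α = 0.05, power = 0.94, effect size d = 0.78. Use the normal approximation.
n = 21 pairs

Sample size formula (paired t-test, normal approximation):
n = ((z_{α/2} + z_β) / d)²

z_{α/2} = 1.960 (for α = 0.05, two-sided)
z_β = 1.555 (for power = 0.94)
d = 0.78

n = ((1.960 + 1.555) / 0.78)²
n = (4.506)²
n ≈ 20.30
Round up to the next whole number: n = 21 pairs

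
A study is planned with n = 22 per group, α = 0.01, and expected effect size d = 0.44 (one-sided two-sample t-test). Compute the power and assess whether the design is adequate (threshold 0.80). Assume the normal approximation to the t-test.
Power ≈ 0.19; the study is underpowered (power < 0.80)

Power calculation (two-sample t-test, normal approximation):
z_β = d · √(n/2) - z_α
z_β = 0.44 · √(22/2) - 2.326
z_β = 0.44 · 3.317 - 2.326
z_β = -0.867

Power = Φ(z_β) = Φ(-0.867) ≈ 0.193

Effect size d = 0.44 is small by Cohen's convention (0.2/0.5/0.8).

Threshold: power ≥ 0.80 is conventionally adequate.
Power ≈ 0.19 → the study is underpowered (power < 0.80).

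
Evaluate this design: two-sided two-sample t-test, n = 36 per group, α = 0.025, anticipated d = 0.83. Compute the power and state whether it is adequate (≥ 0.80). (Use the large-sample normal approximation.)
Power ≈ 0.90; the study is adequately powered (power ≥ 0.80)

Power calculation (two-sample t-test, normal approximation):
z_β = d · √(n/2) - z_{α/2}
z_β = 0.83 · √(36/2) - 2.241
z_β = 0.83 · 4.243 - 2.241
z_β = 1.280

Power = Φ(z_β) = Φ(1.280) ≈ 0.900

Effect size d = 0.83 is large by Cohen's convention (0.2/0.5/0.8).

Threshold: power ≥ 0.80 is conventionally adequate.
Power ≈ 0.90 → the study is adequately powered (power ≥ 0.80).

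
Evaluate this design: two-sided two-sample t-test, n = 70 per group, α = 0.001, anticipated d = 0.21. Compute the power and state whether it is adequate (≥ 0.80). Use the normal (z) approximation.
Power ≈ 0.02; the study is underpowered (power < 0.80)

Power calculation (two-sample t-test, normal approximation):
z_β = d · √(n/2) - z_{α/2}
z_β = 0.21 · √(70/2) - 3.291
z_β = 0.21 · 5.916 - 3.291
z_β = -2.048

Power = Φ(z_β) = Φ(-2.048) ≈ 0.020

Effect size d = 0.21 is small by Cohen's convention (0.2/0.5/0.8).

Threshold: power ≥ 0.80 is conventionally adequate.
Power ≈ 0.02 → the study is underpowered (power < 0.80).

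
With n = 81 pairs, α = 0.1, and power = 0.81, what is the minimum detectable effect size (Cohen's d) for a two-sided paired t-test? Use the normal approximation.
d ≈ 0.28

Minimum detectable effect (paired t-test, normal approximation):
d = (z_{α/2} + z_β) / √n
d = (1.645 + 0.878) / √81
d = 2.523 / 9.000
d ≈ 0.28

By Cohen's convention (0.2 small / 0.5 medium / 0.8 large): small effect.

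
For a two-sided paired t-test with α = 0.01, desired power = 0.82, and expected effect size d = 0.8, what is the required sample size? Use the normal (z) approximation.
n = 20 pairs

Sample size formula (paired t-test, normal approximation):
n = ((z_{α/2} + z_β) / d)²

z_{α/2} = 2.576 (for α = 0.01, two-sided)
z_β = 0.915 (for power = 0.82)
d = 0.8

n = ((2.576 + 0.915) / 0.8)²
n = (4.364)²
n ≈ 19.04
Round up to the next whole number: n = 20 pairs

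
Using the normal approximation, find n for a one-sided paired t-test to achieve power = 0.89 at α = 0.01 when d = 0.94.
n = 15 pairs

Sample size formula (paired t-test, normal approximation):
n = ((z_α + z_β) / d)²

z_α = 2.326 (for α = 0.01, one-sided)
z_β = 1.227 (for power = 0.89)
d = 0.94

n = ((2.326 + 1.227) / 0.94)²
n = (3.780)²
n ≈ 14.29
Round up to the next whole number: n = 15 pairs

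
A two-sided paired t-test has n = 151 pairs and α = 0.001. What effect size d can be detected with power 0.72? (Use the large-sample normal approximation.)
d ≈ 0.32

Minimum detectable effect (paired t-test, normal approximation):
d = (z_{α/2} + z_β) / √n
d = (3.291 + 0.583) / √151
d = 3.873 / 12.288
d ≈ 0.32

By Cohen's convention (0.2 small / 0.5 medium / 0.8 large): small effect.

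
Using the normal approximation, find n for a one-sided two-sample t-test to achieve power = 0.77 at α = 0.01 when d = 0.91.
n = 23 per group

Sample size formula (two-sample t-test, normal approximation):
n = 2 · ((z_α + z_β) / d)²

z_α = 2.326 (for α = 0.01, one-sided)
z_β = 0.739 (for power = 0.77)
d = 0.91

n = 2 · ((2.326 + 0.739) / 0.91)²
n = 2 · (3.368)²
n ≈ 22.69
Round up to the next whole number: n = 23 per group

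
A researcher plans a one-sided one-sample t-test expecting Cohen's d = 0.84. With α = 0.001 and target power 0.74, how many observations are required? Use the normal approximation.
n = 20

Sample size formula (one-sample t-test, normal approximation):
n = ((z_α + z_β) / d)²

z_α = 3.090 (for α = 0.001, one-sided)
z_β = 0.643 (for power = 0.74)
d = 0.84

n = ((3.090 + 0.643) / 0.84)²
n = (4.444)²
n ≈ 19.75
Round up to the next whole number: n = 20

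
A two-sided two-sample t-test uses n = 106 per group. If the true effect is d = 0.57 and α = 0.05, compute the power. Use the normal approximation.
Power ≈ 0.99

Power calculation (two-sample t-test, normal approximation):
z_β = d · √(n/2) - z_{α/2}
z_β = 0.57 · √(106/2) - 1.960
z_β = 0.57 · 7.280 - 1.960
z_β = 2.190

Power = Φ(z_β) = Φ(2.190) ≈ 0.986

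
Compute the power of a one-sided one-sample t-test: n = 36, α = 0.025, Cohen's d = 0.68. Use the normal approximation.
Power ≈ 0.98

Power calculation (one-sample t-test, normal approximation):
z_β = d · √n - z_α
z_β = 0.68 · √36 - 1.960
z_β = 0.68 · 6.000 - 1.960
z_β = 2.120

Power = Φ(z_β) = Φ(2.120) ≈ 0.983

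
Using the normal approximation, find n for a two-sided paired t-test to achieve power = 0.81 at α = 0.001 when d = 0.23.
n = 329 pairs

Sample size formula (paired t-test, normal approximation):
n = ((z_{α/2} + z_β) / d)²

z_{α/2} = 3.291 (for α = 0.001, two-sided)
z_β = 0.878 (for power = 0.81)
d = 0.23

n = ((3.291 + 0.878) / 0.23)²
n = (18.126)²
n ≈ 328.55
Round up to the next whole number: n = 329 pairs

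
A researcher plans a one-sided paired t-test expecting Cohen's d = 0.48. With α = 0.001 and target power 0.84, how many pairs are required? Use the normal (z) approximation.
n = 73 pairs

Sample size formula (paired t-test, normal approximation):
n = ((z_α + z_β) / d)²

z_α = 3.090 (for α = 0.001, one-sided)
z_β = 0.994 (for power = 0.84)
d = 0.48

n = ((3.090 + 0.994) / 0.48)²
n = (8.508)²
n ≈ 72.39
Round up to the next whole number: n = 73 pairs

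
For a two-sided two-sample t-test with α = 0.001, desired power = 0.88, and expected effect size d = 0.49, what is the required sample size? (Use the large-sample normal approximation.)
n = 167 per group

Sample size formula (two-sample t-test, normal approximation):
n = 2 · ((z_{α/2} + z_β) / d)²

z_{α/2} = 3.291 (for α = 0.001, two-sided)
z_β = 1.175 (for power = 0.88)
d = 0.49

n = 2 · ((3.291 + 1.175) / 0.49)²
n = 2 · (9.114)²
n ≈ 166.13
Round up to the next whole number: n = 167 per group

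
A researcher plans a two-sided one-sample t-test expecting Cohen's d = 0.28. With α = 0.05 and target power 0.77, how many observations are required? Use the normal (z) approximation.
n = 93

Sample size formula (one-sample t-test, normal approximation):
n = ((z_{α/2} + z_β) / d)²

z_{α/2} = 1.960 (for α = 0.05, two-sided)
z_β = 0.739 (for power = 0.77)
d = 0.28

n = ((1.960 + 0.739) / 0.28)²
n = (9.639)²
n ≈ 92.91
Round up to the next whole number: n = 93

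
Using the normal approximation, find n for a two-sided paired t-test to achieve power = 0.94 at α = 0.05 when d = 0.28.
n = 158 pairs

Sample size formula (paired t-test, normal approximation):
n = ((z_{α/2} + z_β) / d)²

z_{α/2} = 1.960 (for α = 0.05, two-sided)
z_β = 1.555 (for power = 0.94)
d = 0.28

n = ((1.960 + 1.555) / 0.28)²
n = (12.554)²
n ≈ 157.60
Round up to the next whole number: n = 158 pairs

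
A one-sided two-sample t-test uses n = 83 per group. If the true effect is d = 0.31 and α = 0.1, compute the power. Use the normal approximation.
Power ≈ 0.76

Power calculation (two-sample t-test, normal approximation):
z_β = d · √(n/2) - z_α
z_β = 0.31 · √(83/2) - 1.282
z_β = 0.31 · 6.442 - 1.282
z_β = 0.715

Power = Φ(z_β) = Φ(0.715) ≈ 0.763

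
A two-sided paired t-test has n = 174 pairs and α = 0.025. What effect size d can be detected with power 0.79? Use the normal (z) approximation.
d ≈ 0.23

Minimum detectable effect (paired t-test, normal approximation):
d = (z_{α/2} + z_β) / √n
d = (2.241 + 0.806) / √174
d = 3.048 / 13.191
d ≈ 0.23

By Cohen's convention (0.2 small / 0.5 medium / 0.8 large): small effect.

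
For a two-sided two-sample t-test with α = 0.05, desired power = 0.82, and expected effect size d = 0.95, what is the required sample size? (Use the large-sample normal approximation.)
n = 19 per group

Sample size formula (two-sample t-test, normal approximation):
n = 2 · ((z_{α/2} + z_β) / d)²

z_{α/2} = 1.960 (for α = 0.05, two-sided)
z_β = 0.915 (for power = 0.82)
d = 0.95

n = 2 · ((1.960 + 0.915) / 0.95)²
n = 2 · (3.026)²
n ≈ 18.31
Round up to the next whole number: n = 19 per group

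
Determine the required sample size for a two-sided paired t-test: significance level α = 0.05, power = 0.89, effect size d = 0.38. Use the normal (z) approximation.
n = 71 pairs

Sample size formula (paired t-test, normal approximation):
n = ((z_{α/2} + z_β) / d)²

z_{α/2} = 1.960 (for α = 0.05, two-sided)
z_β = 1.227 (for power = 0.89)
d = 0.38

n = ((1.960 + 1.227) / 0.38)²
n = (8.387)²
n ≈ 70.34
Round up to the next whole number: n = 71 pairs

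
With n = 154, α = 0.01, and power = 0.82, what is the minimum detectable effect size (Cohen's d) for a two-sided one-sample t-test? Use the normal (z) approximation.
d ≈ 0.28

Minimum detectable effect (one-sample t-test, normal approximation):
d = (z_{α/2} + z_β) / √n
d = (2.576 + 0.915) / √154
d = 3.491 / 12.410
d ≈ 0.28

By Cohen's convention (0.2 small / 0.5 medium / 0.8 large): small effect.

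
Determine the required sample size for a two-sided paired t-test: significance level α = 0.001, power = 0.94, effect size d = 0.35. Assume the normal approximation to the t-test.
n = 192 pairs

Sample size formula (paired t-test, normal approximation):
n = ((z_{α/2} + z_β) / d)²

z_{α/2} = 3.291 (for α = 0.001, two-sided)
z_β = 1.555 (for power = 0.94)
d = 0.35

n = ((3.291 + 1.555) / 0.35)²
n = (13.846)²
n ≈ 191.71
Round up to the next whole number: n = 192 pairs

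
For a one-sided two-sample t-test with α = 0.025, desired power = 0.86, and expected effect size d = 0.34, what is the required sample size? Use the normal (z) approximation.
n = 160 per group

Sample size formula (two-sample t-test, normal approximation):
n = 2 · ((z_α + z_β) / d)²

z_α = 1.960 (for α = 0.025, one-sided)
z_β = 1.080 (for power = 0.86)
d = 0.34

n = 2 · ((1.960 + 1.080) / 0.34)²
n = 2 · (8.941)²
n ≈ 159.88
Round up to the next whole number: n = 160 per group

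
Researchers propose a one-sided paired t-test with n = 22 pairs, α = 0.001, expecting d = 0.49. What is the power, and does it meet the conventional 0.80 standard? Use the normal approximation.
Power ≈ 0.21; the study is underpowered (power < 0.80)

Power calculation (paired t-test, normal approximation):
z_β = d · √n - z_α
z_β = 0.49 · √22 - 3.090
z_β = 0.49 · 4.690 - 3.090
z_β = -0.792

Power = Φ(z_β) = Φ(-0.792) ≈ 0.214

Effect size d = 0.49 is small by Cohen's convention (0.2/0.5/0.8).

Threshold: power ≥ 0.80 is conventionally adequate.
Power ≈ 0.21 → the study is underpowered (power < 0.80).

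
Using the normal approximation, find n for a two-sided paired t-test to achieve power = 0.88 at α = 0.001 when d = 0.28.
n = 255 pairs

Sample size formula (paired t-test, normal approximation):
n = ((z_{α/2} + z_β) / d)²

z_{α/2} = 3.291 (for α = 0.001, two-sided)
z_β = 1.175 (for power = 0.88)
d = 0.28

n = ((3.291 + 1.175) / 0.28)²
n = (15.950)²
n ≈ 254.40
Round up to the next whole number: n = 255 pairs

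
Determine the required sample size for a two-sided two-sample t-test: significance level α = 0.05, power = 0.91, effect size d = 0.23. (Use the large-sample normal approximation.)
n = 412 per group

Sample size formula (two-sample t-test, normal approximation):
n = 2 · ((z_{α/2} + z_β) / d)²

z_{α/2} = 1.960 (for α = 0.05, two-sided)
z_β = 1.341 (for power = 0.91)
d = 0.23

n = 2 · ((1.960 + 1.341) / 0.23)²
n = 2 · (14.352)²
n ≈ 411.96
Round up to the next whole number: n = 412 per group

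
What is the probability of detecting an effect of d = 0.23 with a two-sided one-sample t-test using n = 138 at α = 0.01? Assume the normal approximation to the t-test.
Power ≈ 0.55

Power calculation (one-sample t-test, normal approximation):
z_β = d · √n - z_{α/2}
z_β = 0.23 · √138 - 2.576
z_β = 0.23 · 11.747 - 2.576
z_β = 0.126

Power = Φ(z_β) = Φ(0.126) ≈ 0.550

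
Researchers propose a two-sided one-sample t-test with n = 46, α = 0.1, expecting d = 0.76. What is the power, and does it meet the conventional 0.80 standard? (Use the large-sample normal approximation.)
Power ≈ 1.00; the study is adequately powered (power ≥ 0.80)

Power calculation (one-sample t-test, normal approximation):
z_β = d · √n - z_{α/2}
z_β = 0.76 · √46 - 1.645
z_β = 0.76 · 6.782 - 1.645
z_β = 3.510

Power = Φ(z_β) = Φ(3.510) ≈ 1.000

Effect size d = 0.76 is medium by Cohen's convention (0.2/0.5/0.8).

Threshold: power ≥ 0.80 is conventionally adequate.
Power ≈ 1.00 → the study is adequately powered (power ≥ 0.80).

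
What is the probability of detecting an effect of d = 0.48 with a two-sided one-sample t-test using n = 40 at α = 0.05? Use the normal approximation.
Power ≈ 0.86

Power calculation (one-sample t-test, normal approximation):
z_β = d · √n - z_{α/2}
z_β = 0.48 · √40 - 1.960
z_β = 0.48 · 6.325 - 1.960
z_β = 1.076

Power = Φ(z_β) = Φ(1.076) ≈ 0.859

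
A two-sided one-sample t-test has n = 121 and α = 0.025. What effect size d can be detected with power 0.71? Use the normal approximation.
d ≈ 0.25

Minimum detectable effect (one-sample t-test, normal approximation):
d = (z_{α/2} + z_β) / √n
d = (2.241 + 0.553) / √121
d = 2.795 / 11.000
d ≈ 0.25

By Cohen's convention (0.2 small / 0.5 medium / 0.8 large): small effect.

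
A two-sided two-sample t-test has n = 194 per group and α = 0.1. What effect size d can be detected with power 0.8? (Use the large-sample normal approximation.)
d ≈ 0.25

Minimum detectable effect (two-sample t-test, normal approximation):
d = (z_{α/2} + z_β) / √(n/2)
d = (1.645 + 0.842) / √(194/2)
d = 2.486 / 9.849
d ≈ 0.25

By Cohen's convention (0.2 small / 0.5 medium / 0.8 large): small effect.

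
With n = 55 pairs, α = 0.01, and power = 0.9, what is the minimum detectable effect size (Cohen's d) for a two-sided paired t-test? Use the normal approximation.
d ≈ 0.52

Minimum detectable effect (paired t-test, normal approximation):
d = (z_{α/2} + z_β) / √n
d = (2.576 + 1.282) / √55
d = 3.857 / 7.416
d ≈ 0.52

By Cohen's convention (0.2 small / 0.5 medium / 0.8 large): medium effect.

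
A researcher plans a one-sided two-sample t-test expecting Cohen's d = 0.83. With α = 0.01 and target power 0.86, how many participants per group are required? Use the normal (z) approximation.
n = 34 per group

Sample size formula (two-sample t-test, normal approximation):
n = 2 · ((z_α + z_β) / d)²

z_α = 2.326 (for α = 0.01, one-sided)
z_β = 1.080 (for power = 0.86)
d = 0.83

n = 2 · ((2.326 + 1.080) / 0.83)²
n = 2 · (4.104)²
n ≈ 33.69
Round up to the next whole number: n = 34 per group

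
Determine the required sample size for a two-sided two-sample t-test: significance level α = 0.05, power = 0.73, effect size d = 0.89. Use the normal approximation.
n = 17 per group

Sample size formula (two-sample t-test, normal approximation):
n = 2 · ((z_{α/2} + z_β) / d)²

z_{α/2} = 1.960 (for α = 0.05, two-sided)
z_β = 0.613 (for power = 0.73)
d = 0.89

n = 2 · ((1.960 + 0.613) / 0.89)²
n = 2 · (2.891)²
n ≈ 16.72
Round up to the next whole number: n = 17 per group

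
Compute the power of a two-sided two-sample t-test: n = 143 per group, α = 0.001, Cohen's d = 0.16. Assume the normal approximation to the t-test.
Power ≈ 0.03

Power calculation (two-sample t-test, normal approximation):
z_β = d · √(n/2) - z_{α/2}
z_β = 0.16 · √(143/2) - 3.291
z_β = 0.16 · 8.456 - 3.291
z_β = -1.938

Power = Φ(z_β) = Φ(-1.938) ≈ 0.026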